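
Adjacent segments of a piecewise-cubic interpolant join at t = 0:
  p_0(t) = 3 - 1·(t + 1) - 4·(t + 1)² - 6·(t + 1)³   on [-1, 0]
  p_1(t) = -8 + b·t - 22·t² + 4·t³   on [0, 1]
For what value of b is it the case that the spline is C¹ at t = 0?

-27

p_0'(t) = -1 - 8·(t + 1) - 18·(t + 1)², so p_0'(0) = -27. On the right, p_1'(0) = b, so b = -27.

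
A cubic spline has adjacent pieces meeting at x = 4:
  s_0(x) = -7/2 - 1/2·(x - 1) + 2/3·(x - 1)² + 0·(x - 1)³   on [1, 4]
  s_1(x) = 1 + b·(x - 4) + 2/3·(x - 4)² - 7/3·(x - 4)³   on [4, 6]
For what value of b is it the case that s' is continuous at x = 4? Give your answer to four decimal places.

s_0'(x) = -1/2 + 4/3·(x - 1) + 0·(x - 1)², so s_0'(4) = 7/2. On the right, s_1'(4) = b, so b = 7/2.

3.5000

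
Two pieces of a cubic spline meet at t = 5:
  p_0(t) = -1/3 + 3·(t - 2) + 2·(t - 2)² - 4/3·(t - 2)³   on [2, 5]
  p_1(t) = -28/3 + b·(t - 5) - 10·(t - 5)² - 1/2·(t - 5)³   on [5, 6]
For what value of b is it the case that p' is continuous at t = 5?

p_0'(t) = 3 + 4·(t - 2) - 4·(t - 2)², so p_0'(5) = -21. On the right, p_1'(5) = b, so b = -21.

-21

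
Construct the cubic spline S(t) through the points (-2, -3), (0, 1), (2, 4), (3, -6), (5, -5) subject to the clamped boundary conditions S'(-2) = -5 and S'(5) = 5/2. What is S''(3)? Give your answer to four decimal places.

Let M_i = S''(x_i). Step sizes h_i = 2, 2, 1, 2; slopes of the chords Δ_i = (y_(i+1) - y_i)/h_i = 2, 3/2, -10, 1/2.
  2·M_0 + 8·M_1 + 2·M_2 = 6(Δ_1 - Δ_0) = -3
  2·M_1 + 6·M_2 + 1·M_3 = 6(Δ_2 - Δ_1) = -69
  1·M_2 + 6·M_3 + 2·M_4 = 6(Δ_3 - Δ_2) = 63
Clamped end conditions give two more equations: 2h_0·M_0 + h_0·M_1 = 6(Δ_0 - S'(-2)) = 42 and h_3·M_3 + 2h_3·M_4 = 6(S'(5) - Δ_3) = 12.
Hence M_0 = 1245/122, M_1 = 36/61, M_2 = -858/61, M_3 = 867/61, M_4 = -501/122.

14.2131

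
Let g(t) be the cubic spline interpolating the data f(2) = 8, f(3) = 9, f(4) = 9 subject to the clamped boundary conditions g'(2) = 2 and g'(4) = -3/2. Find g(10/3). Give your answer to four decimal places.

With M_i denoting the second derivative at x_i, h_i = 1, 1, and Δ_i = (y_(i+1) − y_i)/h_i = 1, 0:
  1·M_0 + 4·M_1 + 1·M_2 = 6(Δ_1 - Δ_0) = -6
Clamped end conditions give two more equations: 2h_0·M_0 + h_0·M_1 = 6(Δ_0 - g'(2)) = -6 and h_1·M_1 + 2h_1·M_2 = 6(g'(4) - Δ_1) = -9.
Solving the tridiagonal system: M_0 = -13/4, M_1 = 1/2, M_2 = -19/4.
On [3, 4], g(t) = 9 + 5/8·(t - 3) + 1/4·(t - 3)² - 7/8·(t - 3)³.
With (t - 3) = 1/3: g(10/3) = 497/54.

9.2037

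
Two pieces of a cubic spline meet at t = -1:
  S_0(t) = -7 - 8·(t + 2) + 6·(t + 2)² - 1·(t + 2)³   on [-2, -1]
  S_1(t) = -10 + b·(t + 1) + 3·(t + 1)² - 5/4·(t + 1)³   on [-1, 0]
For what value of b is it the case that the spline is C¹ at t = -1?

S_0'(t) = -8 + 12·(t + 2) - 3·(t + 2)², so S_0'(-1) = 1. On the right, S_1'(-1) = b, so b = 1.

1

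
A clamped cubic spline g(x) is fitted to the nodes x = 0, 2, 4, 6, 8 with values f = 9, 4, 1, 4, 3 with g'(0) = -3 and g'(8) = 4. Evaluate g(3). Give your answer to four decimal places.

With m_i denoting the second derivative at x_i, h_i = 2, 2, 2, 2, and Δ_i = (y_(i+1) − y_i)/h_i = -5/2, -3/2, 3/2, -1/2:
  2·m_0 + 8·m_1 + 2·m_2 = 6(Δ_1 - Δ_0) = 6
  2·m_1 + 8·m_2 + 2·m_3 = 6(Δ_2 - Δ_1) = 18
  2·m_2 + 8·m_3 + 2·m_4 = 6(Δ_3 - Δ_2) = -12
Clamped end conditions give two more equations: 2h_0·m_0 + h_0·m_1 = 6(Δ_0 - g'(0)) = 3 and h_3·m_3 + 2h_3·m_4 = 6(g'(8) - Δ_3) = 27.
Solving: m_0 = 13/14, m_1 = -5/14, m_2 = 7/2, m_3 = -65/14, m_4 = 127/14.
On [2, 4], g(x) = 4 - 17/7·(x - 2) - 5/28·(x - 2)² + 9/28·(x - 2)³.
With (x - 2) = 1: g(3) = 12/7.

1.7143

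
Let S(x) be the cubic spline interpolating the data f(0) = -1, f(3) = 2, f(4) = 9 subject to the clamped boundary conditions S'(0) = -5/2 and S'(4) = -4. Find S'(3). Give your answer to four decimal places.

Write σ_i for S''(x_i). With h_i = 3, 1 and divided differences Δ_i = 1, 7, the continuity of S' gives the tridiagonal system
  3·σ_0 + 8·σ_1 + 1·σ_2 = 6(Δ_1 - Δ_0) = 36
Clamped end conditions give two more equations: 2h_0·σ_0 + h_0·σ_1 = 6(Δ_0 - S'(0)) = 21 and h_1·σ_1 + 2h_1·σ_2 = 6(S'(4) - Δ_1) = -66.
Solving: σ_0 = -11/8, σ_1 = 39/4, σ_2 = -303/8.
On [3, 4], S'(x) = b_1 + 2c_1·(x - 3) + 3d_1·(x - 3)² with b_1 = Δ_1 - h_1(2σ_1 + σ_2)/6 = 161/16, c_1 = σ_1/2 = 39/8, d_1 = (σ_2 - σ_1)/(6h_1) = -127/16. So S'(3) = 161/16.

10.0625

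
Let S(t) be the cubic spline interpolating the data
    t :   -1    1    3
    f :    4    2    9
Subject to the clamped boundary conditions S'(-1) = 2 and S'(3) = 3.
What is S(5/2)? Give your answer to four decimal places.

Write σ_i for S''(x_i). With h_i = 2, 2 and divided differences Δ_i = -1, 7/2, the continuity of S' gives the tridiagonal system
  2·σ_0 + 8·σ_1 + 2·σ_2 = 6(Δ_1 - Δ_0) = 27
Clamped end conditions give two more equations: 2h_0·σ_0 + h_0·σ_1 = 6(Δ_0 - S'(-1)) = -18 and h_1·σ_1 + 2h_1·σ_2 = 6(S'(3) - Δ_1) = -3.
Forward elimination and back-substitution give σ_0 = -61/8, σ_1 = 25/4, σ_2 = -31/8.
On [1, 3], S(t) = 2 + 5/8·(t - 1) + 25/8·(t - 1)² - 27/32·(t - 1)³.
With (t - 1) = 3/2: S(5/2) = 1823/256.

7.1211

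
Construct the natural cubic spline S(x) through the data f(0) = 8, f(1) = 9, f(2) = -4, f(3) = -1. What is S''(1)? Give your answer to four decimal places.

-28.8000

Write M_i for S''(x_i). With h_i = 1, 1, 1 and divided differences Δ_i = 1, -13, 3, the continuity of S' gives the tridiagonal system
  1·M_0 + 4·M_1 + 1·M_2 = 6(Δ_1 - Δ_0) = -84
  1·M_1 + 4·M_2 + 1·M_3 = 6(Δ_2 - Δ_1) = 96
Natural end conditions: M_0 = M_3 = 0.
Solving the tridiagonal system: M_0 = 0, M_1 = -144/5, M_2 = 156/5, M_3 = 0.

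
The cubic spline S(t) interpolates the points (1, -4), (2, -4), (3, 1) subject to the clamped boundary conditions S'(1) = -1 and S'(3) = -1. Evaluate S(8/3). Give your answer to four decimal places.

0.1667

With σ_i denoting the second derivative at x_i, h_i = 1, 1, and Δ_i = (y_(i+1) − y_i)/h_i = 0, 5:
  1·σ_0 + 4·σ_1 + 1·σ_2 = 6(Δ_1 - Δ_0) = 30
Clamped end conditions give two more equations: 2h_0·σ_0 + h_0·σ_1 = 6(Δ_0 - S'(1)) = 6 and h_1·σ_1 + 2h_1·σ_2 = 6(S'(3) - Δ_1) = -36.
Solving the tridiagonal system: σ_0 = -9/2, σ_1 = 15, σ_2 = -51/2.
On [2, 3], S(t) = -4 + 17/4·(t - 2) + 15/2·(t - 2)² - 27/4·(t - 2)³.
With (t - 2) = 2/3: S(8/3) = 1/6.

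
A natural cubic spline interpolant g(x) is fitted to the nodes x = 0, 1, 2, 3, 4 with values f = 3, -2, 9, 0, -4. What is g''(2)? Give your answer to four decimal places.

-43.2857

With M_i denoting the second derivative at x_i, h_i = 1, 1, 1, 1, and Δ_i = (y_(i+1) − y_i)/h_i = -5, 11, -9, -4:
  1·M_0 + 4·M_1 + 1·M_2 = 6(Δ_1 - Δ_0) = 96
  1·M_1 + 4·M_2 + 1·M_3 = 6(Δ_2 - Δ_1) = -120
  1·M_2 + 4·M_3 + 1·M_4 = 6(Δ_3 - Δ_2) = 30
Natural end conditions: M_0 = M_4 = 0.
Hence M_0 = 0, M_1 = 975/28, M_2 = -303/7, M_3 = 513/28, M_4 = 0.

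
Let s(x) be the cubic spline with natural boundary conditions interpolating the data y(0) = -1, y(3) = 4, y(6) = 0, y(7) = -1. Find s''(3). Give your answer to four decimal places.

-1.7241

With M_i denoting the second derivative at x_i, h_i = 3, 3, 1, and Δ_i = (y_(i+1) − y_i)/h_i = 5/3, -4/3, -1:
  3·M_0 + 12·M_1 + 3·M_2 = 6(Δ_1 - Δ_0) = -18
  3·M_1 + 8·M_2 + 1·M_3 = 6(Δ_2 - Δ_1) = 2
Natural end conditions: M_0 = M_3 = 0.
Forward elimination and back-substitution give M_0 = 0, M_1 = -50/29, M_2 = 26/29, M_3 = 0.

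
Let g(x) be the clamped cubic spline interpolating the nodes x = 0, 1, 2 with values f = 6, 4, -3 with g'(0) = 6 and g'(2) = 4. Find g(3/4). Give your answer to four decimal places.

Put M_i = g'' at the i-th knot. Here h = (1, 1) and Δ = (-2, -7), so the interior equations h_(i-1)·M_(i-1) + 2(h_(i-1)+h_i)·M_i + h_i·M_(i+1) = 6(Δ_i − Δ_(i-1)) read
  1·M_0 + 4·M_1 + 1·M_2 = 6(Δ_1 - Δ_0) = -30
Clamped end conditions give two more equations: 2h_0·M_0 + h_0·M_1 = 6(Δ_0 - g'(0)) = -48 and h_1·M_1 + 2h_1·M_2 = 6(g'(2) - Δ_1) = 66.
Forward elimination and back-substitution give M_0 = -35/2, M_1 = -13, M_2 = 79/2.
On [0, 1], g(x) = 6 + 6·x - 35/4·x² + 3/4·x³.
With x = 3/4: g(3/4) = 1509/256.

5.8945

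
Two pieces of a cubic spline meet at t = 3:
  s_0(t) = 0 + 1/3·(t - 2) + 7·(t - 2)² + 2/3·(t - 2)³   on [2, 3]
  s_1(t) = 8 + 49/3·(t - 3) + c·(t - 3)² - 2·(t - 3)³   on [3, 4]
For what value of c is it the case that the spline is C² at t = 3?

s_0''(t) = 14 + 4·(t - 2), so s_0''(3) = 18. On the right, s_1''(3) = 2c, so c = 9.

9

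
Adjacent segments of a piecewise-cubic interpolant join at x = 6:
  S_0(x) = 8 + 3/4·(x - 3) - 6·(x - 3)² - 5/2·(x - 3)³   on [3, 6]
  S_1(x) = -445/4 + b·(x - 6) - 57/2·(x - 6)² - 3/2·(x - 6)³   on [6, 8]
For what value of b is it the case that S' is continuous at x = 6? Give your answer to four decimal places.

-102.7500

S_0'(x) = 3/4 - 12·(x - 3) - 15/2·(x - 3)², so S_0'(6) = -411/4. On the right, S_1'(6) = b, so b = -411/4.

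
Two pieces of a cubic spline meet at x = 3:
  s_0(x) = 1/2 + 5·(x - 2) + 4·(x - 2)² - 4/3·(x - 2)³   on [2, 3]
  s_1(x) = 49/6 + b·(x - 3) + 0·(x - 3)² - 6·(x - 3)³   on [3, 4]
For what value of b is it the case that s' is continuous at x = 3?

s_0'(x) = 5 + 8·(x - 2) - 4·(x - 2)², so s_0'(3) = 9. On the right, s_1'(3) = b, so b = 9.

9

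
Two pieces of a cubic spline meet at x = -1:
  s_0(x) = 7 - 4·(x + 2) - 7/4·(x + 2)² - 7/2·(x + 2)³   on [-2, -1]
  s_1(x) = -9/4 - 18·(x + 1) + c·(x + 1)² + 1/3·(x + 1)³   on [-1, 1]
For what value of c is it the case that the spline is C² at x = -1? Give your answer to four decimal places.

s_0''(x) = -7/2 - 21·(x + 2), so s_0''(-1) = -49/2. On the right, s_1''(-1) = 2c, so c = -49/4.

-12.2500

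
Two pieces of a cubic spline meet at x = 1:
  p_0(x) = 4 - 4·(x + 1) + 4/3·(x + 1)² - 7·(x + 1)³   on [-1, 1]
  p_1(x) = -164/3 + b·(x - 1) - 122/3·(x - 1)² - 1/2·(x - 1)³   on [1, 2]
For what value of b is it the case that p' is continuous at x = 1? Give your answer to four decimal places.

-82.6667

p_0'(x) = -4 + 8/3·(x + 1) - 21·(x + 1)², so p_0'(1) = -248/3. On the right, p_1'(1) = b, so b = -248/3.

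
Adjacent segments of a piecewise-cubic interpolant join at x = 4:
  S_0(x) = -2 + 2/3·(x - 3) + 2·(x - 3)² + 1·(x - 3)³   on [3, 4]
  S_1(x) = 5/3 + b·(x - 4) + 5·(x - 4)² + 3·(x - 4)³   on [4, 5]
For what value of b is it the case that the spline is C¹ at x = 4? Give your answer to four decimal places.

S_0'(x) = 2/3 + 4·(x - 3) + 3·(x - 3)², so S_0'(4) = 23/3. On the right, S_1'(4) = b, so b = 23/3.

7.6667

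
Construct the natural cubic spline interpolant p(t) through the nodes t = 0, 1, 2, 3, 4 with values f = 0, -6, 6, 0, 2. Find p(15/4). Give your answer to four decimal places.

With m_i denoting the second derivative at x_i, h_i = 1, 1, 1, 1, and Δ_i = (y_(i+1) − y_i)/h_i = -6, 12, -6, 2:
  1·m_0 + 4·m_1 + 1·m_2 = 6(Δ_1 - Δ_0) = 108
  1·m_1 + 4·m_2 + 1·m_3 = 6(Δ_2 - Δ_1) = -108
  1·m_2 + 4·m_3 + 1·m_4 = 6(Δ_3 - Δ_2) = 48
Natural end conditions: m_0 = m_4 = 0.
Forward elimination and back-substitution give m_0 = 0, m_1 = 75/2, m_2 = -42, m_3 = 45/2, m_4 = 0.
On [3, 4], p(t) = 0 - 11/2·(t - 3) + 45/4·(t - 3)² - 15/4·(t - 3)³.
With (t - 3) = 3/4: p(15/4) = 159/256.

0.6211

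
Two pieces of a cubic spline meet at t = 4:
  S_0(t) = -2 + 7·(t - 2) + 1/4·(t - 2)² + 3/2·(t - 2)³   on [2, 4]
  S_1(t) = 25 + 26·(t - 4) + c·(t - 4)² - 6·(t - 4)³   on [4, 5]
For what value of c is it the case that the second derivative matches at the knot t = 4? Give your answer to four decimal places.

9.2500

S_0''(t) = 1/2 + 9·(t - 2), so S_0''(4) = 37/2. On the right, S_1''(4) = 2c, so c = 37/4.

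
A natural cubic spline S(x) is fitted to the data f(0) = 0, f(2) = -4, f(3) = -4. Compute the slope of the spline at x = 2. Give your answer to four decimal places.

-0.6667

With σ_i denoting the second derivative at x_i, h_i = 2, 1, and Δ_i = (y_(i+1) − y_i)/h_i = -2, 0:
  2·σ_0 + 6·σ_1 + 1·σ_2 = 6(Δ_1 - Δ_0) = 12
Natural end conditions: σ_0 = σ_2 = 0.
Forward elimination and back-substitution give σ_0 = 0, σ_1 = 2, σ_2 = 0.
On [2, 3], S'(x) = b_1 + 2c_1·(x - 2) + 3d_1·(x - 2)² with b_1 = Δ_1 - h_1(2σ_1 + σ_2)/6 = -2/3, c_1 = σ_1/2 = 1, d_1 = (σ_2 - σ_1)/(6h_1) = -1/3. So S'(2) = -2/3.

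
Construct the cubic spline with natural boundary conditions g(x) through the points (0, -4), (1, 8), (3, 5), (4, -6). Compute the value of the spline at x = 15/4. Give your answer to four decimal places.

Let σ_i = g''(x_i). Step sizes h_i = 1, 2, 1; slopes of the chords Δ_i = (y_(i+1) - y_i)/h_i = 12, -3/2, -11.
  1·σ_0 + 6·σ_1 + 2·σ_2 = 6(Δ_1 - Δ_0) = -81
  2·σ_1 + 6·σ_2 + 1·σ_3 = 6(Δ_2 - Δ_1) = -57
Natural end conditions: σ_0 = σ_3 = 0.
Solving: σ_0 = 0, σ_1 = -93/8, σ_2 = -45/8, σ_3 = 0.
On [3, 4], g(x) = 5 - 73/8·(x - 3) - 45/16·(x - 3)² + 15/16·(x - 3)³.
With (x - 3) = 3/4: g(15/4) = -3103/1024.

-3.0303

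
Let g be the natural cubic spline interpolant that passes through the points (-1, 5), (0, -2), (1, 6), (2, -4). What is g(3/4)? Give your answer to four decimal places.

Put σ_i = g'' at the i-th knot. Here h = (1, 1, 1) and Δ = (-7, 8, -10), so the interior equations h_(i-1)·σ_(i-1) + 2(h_(i-1)+h_i)·σ_i + h_i·σ_(i+1) = 6(Δ_i − Δ_(i-1)) read
  1·σ_0 + 4·σ_1 + 1·σ_2 = 6(Δ_1 - Δ_0) = 90
  1·σ_1 + 4·σ_2 + 1·σ_3 = 6(Δ_2 - Δ_1) = -108
Natural end conditions: σ_0 = σ_3 = 0.
Forward elimination and back-substitution give σ_0 = 0, σ_1 = 156/5, σ_2 = -174/5, σ_3 = 0.
On [0, 1], g(t) = -2 + 17/5·t + 78/5·t² - 11·t³.
With t = 3/4: g(3/4) = 1499/320.

4.6844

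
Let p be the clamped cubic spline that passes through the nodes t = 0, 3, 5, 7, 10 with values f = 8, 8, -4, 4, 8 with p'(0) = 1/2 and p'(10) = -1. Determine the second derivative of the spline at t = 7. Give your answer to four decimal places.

With σ_i denoting the second derivative at x_i, h_i = 3, 2, 2, 3, and Δ_i = (y_(i+1) − y_i)/h_i = 0, -6, 4, 4/3:
  3·σ_0 + 10·σ_1 + 2·σ_2 = 6(Δ_1 - Δ_0) = -36
  2·σ_1 + 8·σ_2 + 2·σ_3 = 6(Δ_2 - Δ_1) = 60
  2·σ_2 + 10·σ_3 + 3·σ_4 = 6(Δ_3 - Δ_2) = -16
Clamped end conditions give two more equations: 2h_0·σ_0 + h_0·σ_1 = 6(Δ_0 - p'(0)) = -3 and h_3·σ_3 + 2h_3·σ_4 = 6(p'(10) - Δ_3) = -14.
Hence σ_0 = 27/10, σ_1 = -32/5, σ_2 = 199/20, σ_3 = -17/5, σ_4 = -19/30.

-3.4000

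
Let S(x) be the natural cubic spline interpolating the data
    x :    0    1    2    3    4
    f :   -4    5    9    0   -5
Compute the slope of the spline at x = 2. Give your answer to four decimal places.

-3.6250

Let M_i = S''(x_i). Step sizes h_i = 1, 1, 1, 1; slopes of the chords Δ_i = (y_(i+1) - y_i)/h_i = 9, 4, -9, -5.
  1·M_0 + 4·M_1 + 1·M_2 = 6(Δ_1 - Δ_0) = -30
  1·M_1 + 4·M_2 + 1·M_3 = 6(Δ_2 - Δ_1) = -78
  1·M_2 + 4·M_3 + 1·M_4 = 6(Δ_3 - Δ_2) = 24
Natural end conditions: M_0 = M_4 = 0.
Solving: M_0 = 0, M_1 = -57/28, M_2 = -153/7, M_3 = 321/28, M_4 = 0.
On [2, 3], S'(x) = b_2 + 2c_2·(x - 2) + 3d_2·(x - 2)² with b_2 = Δ_2 - h_2(2M_2 + M_3)/6 = -29/8, c_2 = M_2/2 = -153/14, d_2 = (M_3 - M_2)/(6h_2) = 311/56. So S'(2) = -29/8.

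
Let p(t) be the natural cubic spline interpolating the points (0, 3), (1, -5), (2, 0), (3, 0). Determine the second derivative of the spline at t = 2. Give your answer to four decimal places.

Write m_i for p''(x_i). With h_i = 1, 1, 1 and divided differences Δ_i = -8, 5, 0, the continuity of p' gives the tridiagonal system
  1·m_0 + 4·m_1 + 1·m_2 = 6(Δ_1 - Δ_0) = 78
  1·m_1 + 4·m_2 + 1·m_3 = 6(Δ_2 - Δ_1) = -30
Natural end conditions: m_0 = m_3 = 0.
Solving the tridiagonal system: m_0 = 0, m_1 = 114/5, m_2 = -66/5, m_3 = 0.

-13.2000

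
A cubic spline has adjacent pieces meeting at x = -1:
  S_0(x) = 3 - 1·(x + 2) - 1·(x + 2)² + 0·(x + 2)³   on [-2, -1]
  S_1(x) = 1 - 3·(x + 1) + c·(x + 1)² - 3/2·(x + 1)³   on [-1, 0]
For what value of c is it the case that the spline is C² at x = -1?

-1

S_0''(x) = -2 + 0·(x + 2), so S_0''(-1) = -2. On the right, S_1''(-1) = 2c, so c = -1.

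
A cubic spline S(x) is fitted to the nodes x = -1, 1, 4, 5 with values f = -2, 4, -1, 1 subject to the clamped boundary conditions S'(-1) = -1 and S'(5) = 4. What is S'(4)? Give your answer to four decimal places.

-0.1282

Write M_i for S''(x_i). With h_i = 2, 3, 1 and divided differences Δ_i = 3, -5/3, 2, the continuity of S' gives the tridiagonal system
  2·M_0 + 10·M_1 + 3·M_2 = 6(Δ_1 - Δ_0) = -28
  3·M_1 + 8·M_2 + 1·M_3 = 6(Δ_2 - Δ_1) = 22
Clamped end conditions give two more equations: 2h_0·M_0 + h_0·M_1 = 6(Δ_0 - S'(-1)) = 24 and h_2·M_2 + 2h_2·M_3 = 6(S'(5) - Δ_2) = 12.
Forward elimination and back-substitution give M_0 = 350/39, M_1 = -232/39, M_2 = 176/39, M_3 = 146/39.
On [4, 5], S'(x) = b_2 + 2c_2·(x - 4) + 3d_2·(x - 4)² with b_2 = Δ_2 - h_2(2M_2 + M_3)/6 = -5/39, c_2 = M_2/2 = 88/39, d_2 = (M_3 - M_2)/(6h_2) = -5/39. So S'(4) = -5/39.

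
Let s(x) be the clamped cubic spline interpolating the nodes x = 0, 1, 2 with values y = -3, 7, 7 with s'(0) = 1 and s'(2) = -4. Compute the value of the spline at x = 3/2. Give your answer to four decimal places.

Put M_i = s'' at the i-th knot. Here h = (1, 1) and Δ = (10, 0), so the interior equations h_(i-1)·M_(i-1) + 2(h_(i-1)+h_i)·M_i + h_i·M_(i+1) = 6(Δ_i − Δ_(i-1)) read
  1·M_0 + 4·M_1 + 1·M_2 = 6(Δ_1 - Δ_0) = -60
Clamped end conditions give two more equations: 2h_0·M_0 + h_0·M_1 = 6(Δ_0 - s'(0)) = 54 and h_1·M_1 + 2h_1·M_2 = 6(s'(2) - Δ_1) = -24.
Hence M_0 = 79/2, M_1 = -25, M_2 = 1/2.
On [1, 2], s(x) = 7 + 33/4·(x - 1) - 25/2·(x - 1)² + 17/4·(x - 1)³.
With (x - 1) = 1/2: s(3/2) = 273/32.

8.5313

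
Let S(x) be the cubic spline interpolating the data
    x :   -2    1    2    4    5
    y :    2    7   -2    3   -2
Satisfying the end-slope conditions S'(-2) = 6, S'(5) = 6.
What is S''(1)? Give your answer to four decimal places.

Write σ_i for S''(x_i). With h_i = 3, 1, 2, 1 and divided differences Δ_i = 5/3, -9, 5/2, -5, the continuity of S' gives the tridiagonal system
  3·σ_0 + 8·σ_1 + 1·σ_2 = 6(Δ_1 - Δ_0) = -64
  1·σ_1 + 6·σ_2 + 2·σ_3 = 6(Δ_2 - Δ_1) = 69
  2·σ_2 + 6·σ_3 + 1·σ_4 = 6(Δ_3 - Δ_2) = -45
Clamped end conditions give two more equations: 2h_0·σ_0 + h_0·σ_1 = 6(Δ_0 - S'(-2)) = -26 and h_3·σ_3 + 2h_3·σ_4 = 6(S'(5) - Δ_3) = 66.
Hence σ_0 = 857/732, σ_1 = -1343/122, σ_2 = 5015/244, σ_3 = -1321/61, σ_4 = 5347/122.

-11.0082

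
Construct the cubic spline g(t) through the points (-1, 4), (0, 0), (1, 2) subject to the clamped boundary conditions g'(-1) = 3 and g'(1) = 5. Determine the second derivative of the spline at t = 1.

Let M_i = g''(x_i). Step sizes h_i = 1, 1; slopes of the chords Δ_i = (y_(i+1) - y_i)/h_i = -4, 2.
  1·M_0 + 4·M_1 + 1·M_2 = 6(Δ_1 - Δ_0) = 36
Clamped end conditions give two more equations: 2h_0·M_0 + h_0·M_1 = 6(Δ_0 - g'(-1)) = -42 and h_1·M_1 + 2h_1·M_2 = 6(g'(1) - Δ_1) = 18.
Forward elimination and back-substitution give M_0 = -29, M_1 = 16, M_2 = 1.

1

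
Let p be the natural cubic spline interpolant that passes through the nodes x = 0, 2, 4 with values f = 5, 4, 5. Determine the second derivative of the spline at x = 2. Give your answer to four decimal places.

0.7500

Let M_i = p''(x_i). Step sizes h_i = 2, 2; slopes of the chords Δ_i = (y_(i+1) - y_i)/h_i = -1/2, 1/2.
  2·M_0 + 8·M_1 + 2·M_2 = 6(Δ_1 - Δ_0) = 6
Natural end conditions: M_0 = M_2 = 0.
Solving the tridiagonal system: M_0 = 0, M_1 = 3/4, M_2 = 0.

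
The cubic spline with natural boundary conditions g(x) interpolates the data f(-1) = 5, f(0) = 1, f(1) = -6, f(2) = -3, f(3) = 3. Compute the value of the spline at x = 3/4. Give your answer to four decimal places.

-4.8443

Write M_i for g''(x_i). With h_i = 1, 1, 1, 1 and divided differences Δ_i = -4, -7, 3, 6, the continuity of g' gives the tridiagonal system
  1·M_0 + 4·M_1 + 1·M_2 = 6(Δ_1 - Δ_0) = -18
  1·M_1 + 4·M_2 + 1·M_3 = 6(Δ_2 - Δ_1) = 60
  1·M_2 + 4·M_3 + 1·M_4 = 6(Δ_3 - Δ_2) = 18
Natural end conditions: M_0 = M_4 = 0.
Hence M_0 = 0, M_1 = -123/14, M_2 = 120/7, M_3 = 3/14, M_4 = 0.
On [0, 1], g(x) = 1 - 97/14·x - 123/28·x² + 121/28·x³.
With x = 3/4: g(3/4) = -8681/1792.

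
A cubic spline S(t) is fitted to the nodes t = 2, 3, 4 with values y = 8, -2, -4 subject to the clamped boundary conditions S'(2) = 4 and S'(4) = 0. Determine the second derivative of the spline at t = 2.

-56

Write σ_i for S''(x_i). With h_i = 1, 1 and divided differences Δ_i = -10, -2, the continuity of S' gives the tridiagonal system
  1·σ_0 + 4·σ_1 + 1·σ_2 = 6(Δ_1 - Δ_0) = 48
Clamped end conditions give two more equations: 2h_0·σ_0 + h_0·σ_1 = 6(Δ_0 - S'(2)) = -84 and h_1·σ_1 + 2h_1·σ_2 = 6(S'(4) - Δ_1) = 12.
Solving the tridiagonal system: σ_0 = -56, σ_1 = 28, σ_2 = -8.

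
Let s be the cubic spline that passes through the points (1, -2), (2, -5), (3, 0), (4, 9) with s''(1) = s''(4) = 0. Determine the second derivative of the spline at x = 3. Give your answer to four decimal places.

3.2000

With M_i denoting the second derivative at x_i, h_i = 1, 1, 1, and Δ_i = (y_(i+1) − y_i)/h_i = -3, 5, 9:
  1·M_0 + 4·M_1 + 1·M_2 = 6(Δ_1 - Δ_0) = 48
  1·M_1 + 4·M_2 + 1·M_3 = 6(Δ_2 - Δ_1) = 24
Natural end conditions: M_0 = M_3 = 0.
Solving the tridiagonal system: M_0 = 0, M_1 = 56/5, M_2 = 16/5, M_3 = 0.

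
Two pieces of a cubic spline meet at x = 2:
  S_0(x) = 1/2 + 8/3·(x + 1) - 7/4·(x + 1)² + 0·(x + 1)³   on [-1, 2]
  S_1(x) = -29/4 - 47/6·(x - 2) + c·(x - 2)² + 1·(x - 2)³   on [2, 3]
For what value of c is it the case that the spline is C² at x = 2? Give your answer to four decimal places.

-1.7500

S_0''(x) = -7/2 + 0·(x + 1), so S_0''(2) = -7/2. On the right, S_1''(2) = 2c, so c = -7/4.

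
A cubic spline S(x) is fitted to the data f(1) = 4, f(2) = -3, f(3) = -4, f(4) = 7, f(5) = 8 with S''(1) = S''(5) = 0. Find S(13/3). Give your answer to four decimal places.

8.6032

Put m_i = S'' at the i-th knot. Here h = (1, 1, 1, 1) and Δ = (-7, -1, 11, 1), so the interior equations h_(i-1)·m_(i-1) + 2(h_(i-1)+h_i)·m_i + h_i·m_(i+1) = 6(Δ_i − Δ_(i-1)) read
  1·m_0 + 4·m_1 + 1·m_2 = 6(Δ_1 - Δ_0) = 36
  1·m_1 + 4·m_2 + 1·m_3 = 6(Δ_2 - Δ_1) = 72
  1·m_2 + 4·m_3 + 1·m_4 = 6(Δ_3 - Δ_2) = -60
Natural end conditions: m_0 = m_4 = 0.
Solving: m_0 = 0, m_1 = 24/7, m_2 = 156/7, m_3 = -144/7, m_4 = 0.
On [4, 5], S(x) = 7 + 55/7·(x - 4) - 72/7·(x - 4)² + 24/7·(x - 4)³.
With (x - 4) = 1/3: S(13/3) = 542/63.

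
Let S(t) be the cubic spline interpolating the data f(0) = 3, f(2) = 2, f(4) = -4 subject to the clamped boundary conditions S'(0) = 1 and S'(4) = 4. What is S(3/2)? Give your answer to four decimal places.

Let M_i = S''(x_i). Step sizes h_i = 2, 2; slopes of the chords Δ_i = (y_(i+1) - y_i)/h_i = -1/2, -3.
  2·M_0 + 8·M_1 + 2·M_2 = 6(Δ_1 - Δ_0) = -15
Clamped end conditions give two more equations: 2h_0·M_0 + h_0·M_1 = 6(Δ_0 - S'(0)) = -9 and h_1·M_1 + 2h_1·M_2 = 6(S'(4) - Δ_1) = 42.
Solving the tridiagonal system: M_0 = 3/8, M_1 = -21/4, M_2 = 105/8.
On [0, 2], S(t) = 3 + 1·t + 3/16·t² - 15/32·t³.
With t = 3/2: S(3/2) = 855/256.

3.3398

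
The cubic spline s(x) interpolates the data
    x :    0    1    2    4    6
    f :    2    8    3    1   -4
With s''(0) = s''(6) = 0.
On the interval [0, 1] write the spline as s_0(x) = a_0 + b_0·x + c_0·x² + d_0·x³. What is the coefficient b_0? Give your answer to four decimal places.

9.0893

With σ_i denoting the second derivative at x_i, h_i = 1, 1, 2, 2, and Δ_i = (y_(i+1) − y_i)/h_i = 6, -5, -1, -5/2:
  1·σ_0 + 4·σ_1 + 1·σ_2 = 6(Δ_1 - Δ_0) = -66
  1·σ_1 + 6·σ_2 + 2·σ_3 = 6(Δ_2 - Δ_1) = 24
  2·σ_2 + 8·σ_3 + 2·σ_4 = 6(Δ_3 - Δ_2) = -9
Natural end conditions: σ_0 = σ_4 = 0.
Solving the tridiagonal system: σ_0 = 0, σ_1 = -519/28, σ_2 = 57/7, σ_3 = -177/56, σ_4 = 0.
On [0, 1], with s_0(x) = a_0 + b_0·x + c_0·x² + d_0·x³: c_0 = σ_0/2 = 0, d_0 = (σ_1 - σ_0)/(6h_0) = -173/56, b_0 = Δ_0 - h_0(2σ_0 + σ_1)/6 = 509/56.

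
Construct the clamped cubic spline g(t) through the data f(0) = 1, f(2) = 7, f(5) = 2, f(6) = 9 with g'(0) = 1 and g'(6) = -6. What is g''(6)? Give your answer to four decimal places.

With σ_i denoting the second derivative at x_i, h_i = 2, 3, 1, and Δ_i = (y_(i+1) − y_i)/h_i = 3, -5/3, 7:
  2·σ_0 + 10·σ_1 + 3·σ_2 = 6(Δ_1 - Δ_0) = -28
  3·σ_1 + 8·σ_2 + 1·σ_3 = 6(Δ_2 - Δ_1) = 52
Clamped end conditions give two more equations: 2h_0·σ_0 + h_0·σ_1 = 6(Δ_0 - g'(0)) = 12 and h_2·σ_2 + 2h_2·σ_3 = 6(g'(6) - Δ_2) = -78.
Hence σ_0 = 293/39, σ_1 = -352/39, σ_2 = 614/39, σ_3 = -1828/39.

-46.8718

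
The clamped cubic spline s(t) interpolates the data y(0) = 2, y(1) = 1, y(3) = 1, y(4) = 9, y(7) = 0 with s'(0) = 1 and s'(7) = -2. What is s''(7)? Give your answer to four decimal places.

Put σ_i = s'' at the i-th knot. Here h = (1, 2, 1, 3) and Δ = (-1, 0, 8, -3), so the interior equations h_(i-1)·σ_(i-1) + 2(h_(i-1)+h_i)·σ_i + h_i·σ_(i+1) = 6(Δ_i − Δ_(i-1)) read
  1·σ_0 + 6·σ_1 + 2·σ_2 = 6(Δ_1 - Δ_0) = 6
  2·σ_1 + 6·σ_2 + 1·σ_3 = 6(Δ_2 - Δ_1) = 48
  1·σ_2 + 8·σ_3 + 3·σ_4 = 6(Δ_3 - Δ_2) = -66
Clamped end conditions give two more equations: 2h_0·σ_0 + h_0·σ_1 = 6(Δ_0 - s'(0)) = -12 and h_3·σ_3 + 2h_3·σ_4 = 6(s'(7) - Δ_3) = 6.
Solving: σ_0 = -315/61, σ_1 = -102/61, σ_2 = 1293/122, σ_3 = -747/61, σ_4 = 869/122.

7.1230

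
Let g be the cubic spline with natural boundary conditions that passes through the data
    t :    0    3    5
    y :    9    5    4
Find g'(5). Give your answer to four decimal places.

-0.3333

With σ_i denoting the second derivative at x_i, h_i = 3, 2, and Δ_i = (y_(i+1) − y_i)/h_i = -4/3, -1/2:
  3·σ_0 + 10·σ_1 + 2·σ_2 = 6(Δ_1 - Δ_0) = 5
Natural end conditions: σ_0 = σ_2 = 0.
Hence σ_0 = 0, σ_1 = 1/2, σ_2 = 0.
On [3, 5], g'(t) = b_1 + 2c_1·(t - 3) + 3d_1·(t - 3)² with b_1 = Δ_1 - h_1(2σ_1 + σ_2)/6 = -5/6, c_1 = σ_1/2 = 1/4, d_1 = (σ_2 - σ_1)/(6h_1) = -1/24. So g'(5) = -1/3.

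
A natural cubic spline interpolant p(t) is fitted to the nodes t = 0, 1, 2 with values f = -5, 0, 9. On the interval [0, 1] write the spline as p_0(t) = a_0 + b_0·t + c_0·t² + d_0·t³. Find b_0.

Put M_i = p'' at the i-th knot. Here h = (1, 1) and Δ = (5, 9), so the interior equations h_(i-1)·M_(i-1) + 2(h_(i-1)+h_i)·M_i + h_i·M_(i+1) = 6(Δ_i − Δ_(i-1)) read
  1·M_0 + 4·M_1 + 1·M_2 = 6(Δ_1 - Δ_0) = 24
Natural end conditions: M_0 = M_2 = 0.
Forward elimination and back-substitution give M_0 = 0, M_1 = 6, M_2 = 0.
On [0, 1], with p_0(t) = a_0 + b_0·t + c_0·t² + d_0·t³: c_0 = M_0/2 = 0, d_0 = (M_1 - M_0)/(6h_0) = 1, b_0 = Δ_0 - h_0(2M_0 + M_1)/6 = 4.

4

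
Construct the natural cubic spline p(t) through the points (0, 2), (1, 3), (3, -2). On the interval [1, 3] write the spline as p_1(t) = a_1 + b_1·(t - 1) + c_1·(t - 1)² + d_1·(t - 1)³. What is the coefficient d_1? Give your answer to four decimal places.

Put M_i = p'' at the i-th knot. Here h = (1, 2) and Δ = (1, -5/2), so the interior equations h_(i-1)·M_(i-1) + 2(h_(i-1)+h_i)·M_i + h_i·M_(i+1) = 6(Δ_i − Δ_(i-1)) read
  1·M_0 + 6·M_1 + 2·M_2 = 6(Δ_1 - Δ_0) = -21
Natural end conditions: M_0 = M_2 = 0.
Hence M_0 = 0, M_1 = -7/2, M_2 = 0.
On [1, 3], with p_1(t) = a_1 + b_1·(t - 1) + c_1·(t - 1)² + d_1·(t - 1)³: c_1 = M_1/2 = -7/4, d_1 = (M_2 - M_1)/(6h_1) = 7/24, b_1 = Δ_1 - h_1(2M_1 + M_2)/6 = -1/6.

0.2917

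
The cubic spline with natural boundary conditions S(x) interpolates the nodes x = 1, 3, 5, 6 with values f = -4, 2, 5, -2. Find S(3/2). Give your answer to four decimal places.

-2.6705

Put M_i = S'' at the i-th knot. Here h = (2, 2, 1) and Δ = (3, 3/2, -7), so the interior equations h_(i-1)·M_(i-1) + 2(h_(i-1)+h_i)·M_i + h_i·M_(i+1) = 6(Δ_i − Δ_(i-1)) read
  2·M_0 + 8·M_1 + 2·M_2 = 6(Δ_1 - Δ_0) = -9
  2·M_1 + 6·M_2 + 1·M_3 = 6(Δ_2 - Δ_1) = -51
Natural end conditions: M_0 = M_3 = 0.
Hence M_0 = 0, M_1 = 12/11, M_2 = -195/22, M_3 = 0.
On [1, 3], S(x) = -4 + 29/11·(x - 1) + 0·(x - 1)² + 1/11·(x - 1)³.
With (x - 1) = 1/2: S(3/2) = -235/88.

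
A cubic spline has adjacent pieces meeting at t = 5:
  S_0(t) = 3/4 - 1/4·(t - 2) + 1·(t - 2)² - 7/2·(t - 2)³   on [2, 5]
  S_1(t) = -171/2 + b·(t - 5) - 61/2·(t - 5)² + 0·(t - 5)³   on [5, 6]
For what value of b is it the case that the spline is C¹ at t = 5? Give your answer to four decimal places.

-88.7500

S_0'(t) = -1/4 + 2·(t - 2) - 21/2·(t - 2)², so S_0'(5) = -355/4. On the right, S_1'(5) = b, so b = -355/4.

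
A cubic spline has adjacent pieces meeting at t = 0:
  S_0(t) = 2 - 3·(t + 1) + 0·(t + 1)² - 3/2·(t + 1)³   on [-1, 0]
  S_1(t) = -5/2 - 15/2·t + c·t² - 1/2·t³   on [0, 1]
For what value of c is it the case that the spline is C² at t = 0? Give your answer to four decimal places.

S_0''(t) = 0 - 9·(t + 1), so S_0''(0) = -9. On the right, S_1''(0) = 2c, so c = -9/2.

-4.5000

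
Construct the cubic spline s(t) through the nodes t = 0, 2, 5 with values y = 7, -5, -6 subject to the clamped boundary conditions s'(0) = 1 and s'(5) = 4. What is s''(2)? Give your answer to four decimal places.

5.6000

Put σ_i = s'' at the i-th knot. Here h = (2, 3) and Δ = (-6, -1/3), so the interior equations h_(i-1)·σ_(i-1) + 2(h_(i-1)+h_i)·σ_i + h_i·σ_(i+1) = 6(Δ_i − Δ_(i-1)) read
  2·σ_0 + 10·σ_1 + 3·σ_2 = 6(Δ_1 - Δ_0) = 34
Clamped end conditions give two more equations: 2h_0·σ_0 + h_0·σ_1 = 6(Δ_0 - s'(0)) = -42 and h_1·σ_1 + 2h_1·σ_2 = 6(s'(5) - Δ_1) = 26.
Forward elimination and back-substitution give σ_0 = -133/10, σ_1 = 28/5, σ_2 = 23/15.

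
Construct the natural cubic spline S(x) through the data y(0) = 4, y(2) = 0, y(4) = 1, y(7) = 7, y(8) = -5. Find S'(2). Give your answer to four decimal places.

-1.4813

Put σ_i = S'' at the i-th knot. Here h = (2, 2, 3, 1) and Δ = (-2, 1/2, 2, -12), so the interior equations h_(i-1)·σ_(i-1) + 2(h_(i-1)+h_i)·σ_i + h_i·σ_(i+1) = 6(Δ_i − Δ_(i-1)) read
  2·σ_0 + 8·σ_1 + 2·σ_2 = 6(Δ_1 - Δ_0) = 15
  2·σ_1 + 10·σ_2 + 3·σ_3 = 6(Δ_2 - Δ_1) = 9
  3·σ_2 + 8·σ_3 + 1·σ_4 = 6(Δ_3 - Δ_2) = -84
Natural end conditions: σ_0 = σ_4 = 0.
Forward elimination and back-substitution give σ_0 = 0, σ_1 = 417/536, σ_2 = 294/67, σ_3 = -3255/268, σ_4 = 0.
On [2, 4], S'(x) = b_1 + 2c_1·(x - 2) + 3d_1·(x - 2)² with b_1 = Δ_1 - h_1(2σ_1 + σ_2)/6 = -397/268, c_1 = σ_1/2 = 417/1072, d_1 = (σ_2 - σ_1)/(6h_1) = 645/2144. So S'(2) = -397/268.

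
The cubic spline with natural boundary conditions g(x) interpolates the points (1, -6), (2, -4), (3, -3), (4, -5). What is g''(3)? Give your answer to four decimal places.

-4.4000

Write m_i for g''(x_i). With h_i = 1, 1, 1 and divided differences Δ_i = 2, 1, -2, the continuity of g' gives the tridiagonal system
  1·m_0 + 4·m_1 + 1·m_2 = 6(Δ_1 - Δ_0) = -6
  1·m_1 + 4·m_2 + 1·m_3 = 6(Δ_2 - Δ_1) = -18
Natural end conditions: m_0 = m_3 = 0.
Forward elimination and back-substitution give m_0 = 0, m_1 = -2/5, m_2 = -22/5, m_3 = 0.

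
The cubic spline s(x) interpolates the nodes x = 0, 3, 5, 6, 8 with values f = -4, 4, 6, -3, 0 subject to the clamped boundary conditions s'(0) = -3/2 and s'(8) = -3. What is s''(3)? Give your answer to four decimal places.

0.4437

With M_i denoting the second derivative at x_i, h_i = 3, 2, 1, 2, and Δ_i = (y_(i+1) − y_i)/h_i = 8/3, 1, -9, 3/2:
  3·M_0 + 10·M_1 + 2·M_2 = 6(Δ_1 - Δ_0) = -10
  2·M_1 + 6·M_2 + 1·M_3 = 6(Δ_2 - Δ_1) = -60
  1·M_2 + 6·M_3 + 2·M_4 = 6(Δ_3 - Δ_2) = 63
Clamped end conditions give two more equations: 2h_0·M_0 + h_0·M_1 = 6(Δ_0 - s'(0)) = 25 and h_3·M_3 + 2h_3·M_4 = 6(s'(8) - Δ_3) = -27.
Forward elimination and back-substitution give M_0 = 1787/453, M_1 = 67/151, M_2 = -3967/302, M_3 = 2707/151, M_4 = -9491/604.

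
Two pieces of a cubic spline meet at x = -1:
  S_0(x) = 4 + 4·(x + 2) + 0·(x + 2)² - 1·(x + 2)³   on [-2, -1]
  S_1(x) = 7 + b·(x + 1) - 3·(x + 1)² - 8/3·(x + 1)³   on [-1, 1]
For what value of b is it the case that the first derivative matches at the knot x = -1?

1

S_0'(x) = 4 + 0·(x + 2) - 3·(x + 2)², so S_0'(-1) = 1. On the right, S_1'(-1) = b, so b = 1.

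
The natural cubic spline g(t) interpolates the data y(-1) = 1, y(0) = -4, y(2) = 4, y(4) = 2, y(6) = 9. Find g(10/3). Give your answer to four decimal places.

2.9214

Write σ_i for g''(x_i). With h_i = 1, 2, 2, 2 and divided differences Δ_i = -5, 4, -1, 7/2, the continuity of g' gives the tridiagonal system
  1·σ_0 + 6·σ_1 + 2·σ_2 = 6(Δ_1 - Δ_0) = 54
  2·σ_1 + 8·σ_2 + 2·σ_3 = 6(Δ_2 - Δ_1) = -30
  2·σ_2 + 8·σ_3 + 2·σ_4 = 6(Δ_3 - Δ_2) = 27
Natural end conditions: σ_0 = σ_4 = 0.
Solving: σ_0 = 0, σ_1 = 957/82, σ_2 = -657/82, σ_3 = 441/82, σ_4 = 0.
On [2, 4], g(t) = 4 + 209/82·(t - 2) - 657/164·(t - 2)² + 183/164·(t - 2)³.
With (t - 2) = 4/3: g(10/3) = 1078/369.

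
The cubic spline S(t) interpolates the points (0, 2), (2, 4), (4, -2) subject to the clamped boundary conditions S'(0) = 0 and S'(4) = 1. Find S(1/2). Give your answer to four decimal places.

2.4766

Put σ_i = S'' at the i-th knot. Here h = (2, 2) and Δ = (1, -3), so the interior equations h_(i-1)·σ_(i-1) + 2(h_(i-1)+h_i)·σ_i + h_i·σ_(i+1) = 6(Δ_i − Δ_(i-1)) read
  2·σ_0 + 8·σ_1 + 2·σ_2 = 6(Δ_1 - Δ_0) = -24
Clamped end conditions give two more equations: 2h_0·σ_0 + h_0·σ_1 = 6(Δ_0 - S'(0)) = 6 and h_1·σ_1 + 2h_1·σ_2 = 6(S'(4) - Δ_1) = 24.
Solving the tridiagonal system: σ_0 = 19/4, σ_1 = -13/2, σ_2 = 37/4.
On [0, 2], S(t) = 2 + 0·t + 19/8·t² - 15/16·t³.
With t = 1/2: S(1/2) = 317/128.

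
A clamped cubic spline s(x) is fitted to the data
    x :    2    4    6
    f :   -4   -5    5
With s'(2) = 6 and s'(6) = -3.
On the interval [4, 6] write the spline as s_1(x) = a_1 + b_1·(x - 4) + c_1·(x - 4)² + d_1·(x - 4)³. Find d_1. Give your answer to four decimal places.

-2.5938

With M_i denoting the second derivative at x_i, h_i = 2, 2, and Δ_i = (y_(i+1) − y_i)/h_i = -1/2, 5:
  2·M_0 + 8·M_1 + 2·M_2 = 6(Δ_1 - Δ_0) = 33
Clamped end conditions give two more equations: 2h_0·M_0 + h_0·M_1 = 6(Δ_0 - s'(2)) = -39 and h_1·M_1 + 2h_1·M_2 = 6(s'(6) - Δ_1) = -48.
Hence M_0 = -129/8, M_1 = 51/4, M_2 = -147/8.
On [4, 6], with s_1(x) = a_1 + b_1·(x - 4) + c_1·(x - 4)² + d_1·(x - 4)³: c_1 = M_1/2 = 51/8, d_1 = (M_2 - M_1)/(6h_1) = -83/32, b_1 = Δ_1 - h_1(2M_1 + M_2)/6 = 21/8.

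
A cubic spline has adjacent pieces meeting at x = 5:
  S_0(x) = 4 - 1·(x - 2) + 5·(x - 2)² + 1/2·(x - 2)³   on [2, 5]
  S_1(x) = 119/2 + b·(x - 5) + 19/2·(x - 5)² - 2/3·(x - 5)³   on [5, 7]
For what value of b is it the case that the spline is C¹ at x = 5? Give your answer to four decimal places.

42.5000

S_0'(x) = -1 + 10·(x - 2) + 3/2·(x - 2)², so S_0'(5) = 85/2. On the right, S_1'(5) = b, so b = 85/2.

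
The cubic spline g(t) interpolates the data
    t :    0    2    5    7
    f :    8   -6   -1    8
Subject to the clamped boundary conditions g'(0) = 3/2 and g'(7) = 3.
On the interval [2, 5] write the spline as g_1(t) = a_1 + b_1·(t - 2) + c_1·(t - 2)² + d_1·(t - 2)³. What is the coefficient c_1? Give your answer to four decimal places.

Let M_i = g''(x_i). Step sizes h_i = 2, 3, 2; slopes of the chords Δ_i = (y_(i+1) - y_i)/h_i = -7, 5/3, 9/2.
  2·M_0 + 10·M_1 + 3·M_2 = 6(Δ_1 - Δ_0) = 52
  3·M_1 + 10·M_2 + 2·M_3 = 6(Δ_2 - Δ_1) = 17
Clamped end conditions give two more equations: 2h_0·M_0 + h_0·M_1 = 6(Δ_0 - g'(0)) = -51 and h_2·M_2 + 2h_2·M_3 = 6(g'(7) - Δ_2) = -9.
Solving the tridiagonal system: M_0 = -823/48, M_1 = 211/24, M_2 = -13/24, M_3 = -95/48.
On [2, 5], with g_1(t) = a_1 + b_1·(t - 2) + c_1·(t - 2)² + d_1·(t - 2)³: c_1 = M_1/2 = 211/48, d_1 = (M_2 - M_1)/(6h_1) = -14/27, b_1 = Δ_1 - h_1(2M_1 + M_2)/6 = -329/48.

4.3958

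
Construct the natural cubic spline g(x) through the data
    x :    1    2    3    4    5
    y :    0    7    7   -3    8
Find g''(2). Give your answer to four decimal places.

Let M_i = g''(x_i). Step sizes h_i = 1, 1, 1, 1; slopes of the chords Δ_i = (y_(i+1) - y_i)/h_i = 7, 0, -10, 11.
  1·M_0 + 4·M_1 + 1·M_2 = 6(Δ_1 - Δ_0) = -42
  1·M_1 + 4·M_2 + 1·M_3 = 6(Δ_2 - Δ_1) = -60
  1·M_2 + 4·M_3 + 1·M_4 = 6(Δ_3 - Δ_2) = 126
Natural end conditions: M_0 = M_4 = 0.
Solving: M_0 = 0, M_1 = -33/7, M_2 = -162/7, M_3 = 261/7, M_4 = 0.

-4.7143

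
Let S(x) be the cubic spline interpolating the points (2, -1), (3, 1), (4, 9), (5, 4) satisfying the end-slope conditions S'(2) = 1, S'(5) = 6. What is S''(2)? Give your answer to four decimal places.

Write σ_i for S''(x_i). With h_i = 1, 1, 1 and divided differences Δ_i = 2, 8, -5, the continuity of S' gives the tridiagonal system
  1·σ_0 + 4·σ_1 + 1·σ_2 = 6(Δ_1 - Δ_0) = 36
  1·σ_1 + 4·σ_2 + 1·σ_3 = 6(Δ_2 - Δ_1) = -78
Clamped end conditions give two more equations: 2h_0·σ_0 + h_0·σ_1 = 6(Δ_0 - S'(2)) = 6 and h_2·σ_2 + 2h_2·σ_3 = 6(S'(5) - Δ_2) = 66.
Solving the tridiagonal system: σ_0 = -106/15, σ_1 = 302/15, σ_2 = -562/15, σ_3 = 776/15.

-7.0667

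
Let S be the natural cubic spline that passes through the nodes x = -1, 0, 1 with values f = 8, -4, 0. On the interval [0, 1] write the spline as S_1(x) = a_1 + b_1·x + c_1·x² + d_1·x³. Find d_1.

Write m_i for S''(x_i). With h_i = 1, 1 and divided differences Δ_i = -12, 4, the continuity of S' gives the tridiagonal system
  1·m_0 + 4·m_1 + 1·m_2 = 6(Δ_1 - Δ_0) = 96
Natural end conditions: m_0 = m_2 = 0.
Solving the tridiagonal system: m_0 = 0, m_1 = 24, m_2 = 0.
On [0, 1], with S_1(x) = a_1 + b_1·x + c_1·x² + d_1·x³: c_1 = m_1/2 = 12, d_1 = (m_2 - m_1)/(6h_1) = -4, b_1 = Δ_1 - h_1(2m_1 + m_2)/6 = -4.

-4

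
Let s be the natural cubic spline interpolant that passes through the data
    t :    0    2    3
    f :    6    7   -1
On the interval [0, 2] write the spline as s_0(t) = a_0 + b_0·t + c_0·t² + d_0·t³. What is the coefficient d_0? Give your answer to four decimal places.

-0.7083

With M_i denoting the second derivative at x_i, h_i = 2, 1, and Δ_i = (y_(i+1) − y_i)/h_i = 1/2, -8:
  2·M_0 + 6·M_1 + 1·M_2 = 6(Δ_1 - Δ_0) = -51
Natural end conditions: M_0 = M_2 = 0.
Forward elimination and back-substitution give M_0 = 0, M_1 = -17/2, M_2 = 0.
On [0, 2], with s_0(t) = a_0 + b_0·t + c_0·t² + d_0·t³: c_0 = M_0/2 = 0, d_0 = (M_1 - M_0)/(6h_0) = -17/24, b_0 = Δ_0 - h_0(2M_0 + M_1)/6 = 10/3.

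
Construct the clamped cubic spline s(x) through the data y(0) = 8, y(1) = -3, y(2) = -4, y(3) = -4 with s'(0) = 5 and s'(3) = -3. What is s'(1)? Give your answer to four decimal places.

Let M_i = s''(x_i). Step sizes h_i = 1, 1, 1; slopes of the chords Δ_i = (y_(i+1) - y_i)/h_i = -11, -1, 0.
  1·M_0 + 4·M_1 + 1·M_2 = 6(Δ_1 - Δ_0) = 60
  1·M_1 + 4·M_2 + 1·M_3 = 6(Δ_2 - Δ_1) = 6
Clamped end conditions give two more equations: 2h_0·M_0 + h_0·M_1 = 6(Δ_0 - s'(0)) = -96 and h_2·M_2 + 2h_2·M_3 = 6(s'(3) - Δ_2) = -18.
Solving the tridiagonal system: M_0 = -962/15, M_1 = 484/15, M_2 = -74/15, M_3 = -98/15.
On [1, 2], s'(x) = b_1 + 2c_1·(x - 1) + 3d_1·(x - 1)² with b_1 = Δ_1 - h_1(2M_1 + M_2)/6 = -164/15, c_1 = M_1/2 = 242/15, d_1 = (M_2 - M_1)/(6h_1) = -31/5. So s'(1) = -164/15.

-10.9333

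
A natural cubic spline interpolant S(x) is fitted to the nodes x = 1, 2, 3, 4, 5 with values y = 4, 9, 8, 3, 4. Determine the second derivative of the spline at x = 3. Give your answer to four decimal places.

-6.8571

With σ_i denoting the second derivative at x_i, h_i = 1, 1, 1, 1, and Δ_i = (y_(i+1) − y_i)/h_i = 5, -1, -5, 1:
  1·σ_0 + 4·σ_1 + 1·σ_2 = 6(Δ_1 - Δ_0) = -36
  1·σ_1 + 4·σ_2 + 1·σ_3 = 6(Δ_2 - Δ_1) = -24
  1·σ_2 + 4·σ_3 + 1·σ_4 = 6(Δ_3 - Δ_2) = 36
Natural end conditions: σ_0 = σ_4 = 0.
Forward elimination and back-substitution give σ_0 = 0, σ_1 = -51/7, σ_2 = -48/7, σ_3 = 75/7, σ_4 = 0.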